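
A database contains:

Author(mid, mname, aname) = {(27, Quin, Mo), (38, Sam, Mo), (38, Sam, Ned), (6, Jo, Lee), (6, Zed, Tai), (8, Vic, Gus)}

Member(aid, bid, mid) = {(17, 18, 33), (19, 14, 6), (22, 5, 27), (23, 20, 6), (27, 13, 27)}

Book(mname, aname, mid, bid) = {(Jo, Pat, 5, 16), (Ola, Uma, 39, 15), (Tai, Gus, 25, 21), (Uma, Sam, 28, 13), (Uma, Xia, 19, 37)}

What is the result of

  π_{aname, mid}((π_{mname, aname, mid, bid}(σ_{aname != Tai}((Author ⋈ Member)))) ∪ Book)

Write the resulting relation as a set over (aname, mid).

Joining Author and Member on mid yields {(27, Quin, Mo, 22, 5), (27, Quin, Mo, 27, 13), (6, Jo, Lee, 19, 14), (6, Jo, Lee, 23, 20), (6, Zed, Tai, 19, 14), (6, Zed, Tai, 23, 20)}.
σ[aname != Tai]: keep tuples satisfying aname != Tai → {(27, Quin, Mo, 22, 5), (27, Quin, Mo, 27, 13), (6, Jo, Lee, 19, 14), (6, Jo, Lee, 23, 20)}
π[mname, aname, mid, bid]: project onto (mname, aname, mid, bid) → {(Jo, Lee, 6, 14), (Jo, Lee, 6, 20), (Quin, Mo, 27, 13), (Quin, Mo, 27, 5)}
Union: {(Jo, Lee, 6, 14), (Jo, Lee, 6, 20), (Quin, Mo, 27, 13), (Quin, Mo, 27, 5)} with {(Jo, Pat, 5, 16), (Ola, Uma, 39, 15), (Tai, Gus, 25, 21), (Uma, Sam, 28, 13), (Uma, Xia, 19, 37)} → {(Jo, Lee, 6, 14), (Jo, Lee, 6, 20), (Jo, Pat, 5, 16), (Ola, Uma, 39, 15), (Quin, Mo, 27, 13), (Quin, Mo, 27, 5), (Tai, Gus, 25, 21), (Uma, Sam, 28, 13), (Uma, Xia, 19, 37)}
π[aname, mid]: project onto (aname, mid) (2 duplicate(s) eliminated) → {(Gus, 25), (Lee, 6), (Mo, 27), (Pat, 5), (Sam, 28), (Uma, 39), (Xia, 19)}

{(Gus, 25), (Lee, 6), (Mo, 27), (Pat, 5), (Sam, 28), (Uma, 39), (Xia, 19)}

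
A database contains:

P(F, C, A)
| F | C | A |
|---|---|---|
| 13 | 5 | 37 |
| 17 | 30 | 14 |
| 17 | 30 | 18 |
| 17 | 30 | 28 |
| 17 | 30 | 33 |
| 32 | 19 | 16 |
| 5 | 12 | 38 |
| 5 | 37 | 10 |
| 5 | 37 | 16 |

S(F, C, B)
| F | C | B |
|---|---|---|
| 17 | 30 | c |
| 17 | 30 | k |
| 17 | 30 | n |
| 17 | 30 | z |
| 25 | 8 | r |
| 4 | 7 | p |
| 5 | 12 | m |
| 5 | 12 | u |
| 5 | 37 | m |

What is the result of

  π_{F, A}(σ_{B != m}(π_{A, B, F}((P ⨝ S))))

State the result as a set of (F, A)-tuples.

{(17, 14), (17, 18), (17, 28), (17, 33), (5, 38)}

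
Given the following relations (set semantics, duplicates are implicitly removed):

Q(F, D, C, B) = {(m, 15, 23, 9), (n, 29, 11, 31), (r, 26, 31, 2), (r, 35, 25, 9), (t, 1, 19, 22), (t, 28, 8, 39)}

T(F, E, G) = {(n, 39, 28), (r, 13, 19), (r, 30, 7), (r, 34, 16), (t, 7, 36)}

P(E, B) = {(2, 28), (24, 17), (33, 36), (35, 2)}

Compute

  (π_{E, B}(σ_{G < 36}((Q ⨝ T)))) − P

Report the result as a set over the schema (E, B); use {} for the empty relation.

Natural join on F: {(n, 29, 11, 31, 39, 28), (r, 26, 31, 2, 13, 19), (r, 26, 31, 2, 30, 7), (r, 26, 31, 2, 34, 16), (r, 35, 25, 9, 13, 19), (r, 35, 25, 9, 30, 7), (r, 35, 25, 9, 34, 16), (t, 1, 19, 22, 7, 36), (t, 28, 8, 39, 7, 36)}
Filtering on G < 36 leaves {(n, 29, 11, 31, 39, 28), (r, 26, 31, 2, 13, 19), (r, 26, 31, 2, 30, 7), (r, 26, 31, 2, 34, 16), (r, 35, 25, 9, 13, 19), (r, 35, 25, 9, 30, 7), (r, 35, 25, 9, 34, 16)}.
Projecting to E, B: {(13, 2), (13, 9), (30, 2), (30, 9), (34, 2), (34, 9), (39, 31)}
Difference: {(13, 2), (13, 9), (30, 2), (30, 9), (34, 2), (34, 9), (39, 31)} with {(2, 28), (24, 17), (33, 36), (35, 2)} → {(13, 2), (13, 9), (30, 2), (30, 9), (34, 2), (34, 9), (39, 31)}

{(13, 2), (13, 9), (30, 2), (30, 9), (34, 2), (34, 9), (39, 31)}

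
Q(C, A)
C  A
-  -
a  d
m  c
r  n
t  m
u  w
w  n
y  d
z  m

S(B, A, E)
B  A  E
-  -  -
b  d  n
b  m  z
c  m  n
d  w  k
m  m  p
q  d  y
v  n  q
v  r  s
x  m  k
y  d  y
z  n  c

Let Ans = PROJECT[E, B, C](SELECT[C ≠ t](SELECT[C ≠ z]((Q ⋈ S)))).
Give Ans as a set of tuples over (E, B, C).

Q ⋈ S (natural join on A): {(a, d, b, n), (a, d, q, y), (a, d, y, y), (r, n, v, q), (r, n, z, c), (t, m, b, z), (t, m, c, n), (t, m, m, p), (t, m, x, k), (u, w, d, k), (w, n, v, q), (w, n, z, c), (y, d, b, n), (y, d, q, y), (y, d, y, y), (z, m, b, z), (z, m, c, n), (z, m, m, p), (z, m, x, k)}
Selection C ≠ z: {(a, d, b, n), (a, d, q, y), (a, d, y, y), (r, n, v, q), (r, n, z, c), (t, m, b, z), (t, m, c, n), (t, m, m, p), (t, m, x, k), (u, w, d, k), (w, n, v, q), (w, n, z, c), (y, d, b, n), (y, d, q, y), (y, d, y, y)}
Selection C ≠ t: {(a, d, b, n), (a, d, q, y), (a, d, y, y), (r, n, v, q), (r, n, z, c), (u, w, d, k), (w, n, v, q), (w, n, z, c), (y, d, b, n), (y, d, q, y), (y, d, y, y)}
π[E, B, C]: project onto (E, B, C) → {(c, z, r), (c, z, w), (k, d, u), (n, b, a), (n, b, y), (q, v, r), (q, v, w), (y, q, a), (y, q, y), (y, y, a), (y, y, y)}

{(c, z, r), (c, z, w), (k, d, u), (n, b, a), (n, b, y), (q, v, r), (q, v, w), (y, q, a), (y, q, y), (y, y, a), (y, y, y)}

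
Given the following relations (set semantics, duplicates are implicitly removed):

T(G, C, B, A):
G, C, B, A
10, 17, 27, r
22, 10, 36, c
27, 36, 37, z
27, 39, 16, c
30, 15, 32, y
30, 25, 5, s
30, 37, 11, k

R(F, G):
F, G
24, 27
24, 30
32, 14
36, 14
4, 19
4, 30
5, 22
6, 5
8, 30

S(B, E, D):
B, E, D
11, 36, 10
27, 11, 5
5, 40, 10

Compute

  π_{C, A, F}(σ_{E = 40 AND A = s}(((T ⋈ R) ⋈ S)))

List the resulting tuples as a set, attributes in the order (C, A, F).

Natural join on G: {(22, 10, 36, c, 5), (27, 36, 37, z, 24), (27, 39, 16, c, 24), (30, 15, 32, y, 24), (30, 15, 32, y, 4), (30, 15, 32, y, 8), (30, 25, 5, s, 24), (30, 25, 5, s, 4), (30, 25, 5, s, 8), (30, 37, 11, k, 24), (30, 37, 11, k, 4), (30, 37, 11, k, 8)}
Natural join on B: {(30, 25, 5, s, 24, 40, 10), (30, 25, 5, s, 4, 40, 10), (30, 25, 5, s, 8, 40, 10), (30, 37, 11, k, 24, 36, 10), (30, 37, 11, k, 4, 36, 10), (30, 37, 11, k, 8, 36, 10)}
Filtering on E = 40 AND A = s leaves {(30, 25, 5, s, 24, 40, 10), (30, 25, 5, s, 4, 40, 10), (30, 25, 5, s, 8, 40, 10)}.
π_{C, A, F} gives {(25, s, 24), (25, s, 4), (25, s, 8)}.

{(25, s, 24), (25, s, 4), (25, s, 8)}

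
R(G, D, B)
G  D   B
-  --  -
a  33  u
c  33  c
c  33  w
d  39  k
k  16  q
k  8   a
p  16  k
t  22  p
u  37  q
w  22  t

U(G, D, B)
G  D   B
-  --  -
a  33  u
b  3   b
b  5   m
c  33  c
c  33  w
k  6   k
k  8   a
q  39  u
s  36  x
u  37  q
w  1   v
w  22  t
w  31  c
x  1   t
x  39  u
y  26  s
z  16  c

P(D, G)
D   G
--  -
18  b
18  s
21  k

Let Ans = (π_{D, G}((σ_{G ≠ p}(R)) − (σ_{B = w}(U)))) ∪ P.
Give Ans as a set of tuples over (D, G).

{(16, k), (18, b), (18, s), (21, k), (22, t), (22, w), (33, a), (33, c), (37, u), (39, d), (8, k)}

Filtering on G ≠ p leaves {(a, 33, u), (c, 33, c), (c, 33, w), (d, 39, k), (k, 16, q), (k, 8, a), (t, 22, p), (u, 37, q), (w, 22, t)}.
Filtering on B = w leaves {(c, 33, w)}.
Taking the difference: {(a, 33, u), (c, 33, c), (d, 39, k), (k, 16, q), (k, 8, a), (t, 22, p), (u, 37, q), (w, 22, t)}
π[D, G]: project onto (D, G) → {(16, k), (22, t), (22, w), (33, a), (33, c), (37, u), (39, d), (8, k)}
Taking the union: {(16, k), (18, b), (18, s), (21, k), (22, t), (22, w), (33, a), (33, c), (37, u), (39, d), (8, k)}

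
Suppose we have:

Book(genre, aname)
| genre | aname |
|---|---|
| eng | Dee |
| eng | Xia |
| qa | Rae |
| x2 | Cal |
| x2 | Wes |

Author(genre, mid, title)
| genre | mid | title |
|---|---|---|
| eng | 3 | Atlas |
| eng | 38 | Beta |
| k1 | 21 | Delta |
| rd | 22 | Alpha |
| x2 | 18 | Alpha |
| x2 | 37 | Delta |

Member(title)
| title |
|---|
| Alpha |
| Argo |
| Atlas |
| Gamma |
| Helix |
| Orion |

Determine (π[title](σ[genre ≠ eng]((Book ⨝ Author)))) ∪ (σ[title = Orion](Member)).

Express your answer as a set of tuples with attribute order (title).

Natural join on genre: {(eng, Dee, 3, Atlas), (eng, Dee, 38, Beta), (eng, Xia, 3, Atlas), (eng, Xia, 38, Beta), (x2, Cal, 18, Alpha), (x2, Cal, 37, Delta), (x2, Wes, 18, Alpha), (x2, Wes, 37, Delta)}
Selection genre ≠ eng: {(x2, Cal, 18, Alpha), (x2, Cal, 37, Delta), (x2, Wes, 18, Alpha), (x2, Wes, 37, Delta)}
π_{title} gives {Alpha, Delta} (2 duplicate(s) eliminated).
Selection title = Orion: {Orion}
Union: {Alpha, Delta} with {Orion} → {Alpha, Delta, Orion}

{Alpha, Delta, Orion}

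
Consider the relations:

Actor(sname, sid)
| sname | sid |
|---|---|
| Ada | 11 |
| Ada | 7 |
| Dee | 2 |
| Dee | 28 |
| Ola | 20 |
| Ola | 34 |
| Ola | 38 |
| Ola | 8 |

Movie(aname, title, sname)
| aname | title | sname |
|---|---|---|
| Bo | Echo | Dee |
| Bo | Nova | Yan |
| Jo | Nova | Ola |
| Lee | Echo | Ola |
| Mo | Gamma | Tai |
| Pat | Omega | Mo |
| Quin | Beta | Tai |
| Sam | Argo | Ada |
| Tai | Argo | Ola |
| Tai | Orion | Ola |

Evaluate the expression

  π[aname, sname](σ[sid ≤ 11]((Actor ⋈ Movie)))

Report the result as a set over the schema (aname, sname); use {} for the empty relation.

{(Bo, Dee), (Jo, Ola), (Lee, Ola), (Sam, Ada), (Tai, Ola)}

Joining Actor and Movie on sname yields {(Ada, 11, Sam, Argo), (Ada, 7, Sam, Argo), (Dee, 2, Bo, Echo), (Dee, 28, Bo, Echo), (Ola, 20, Jo, Nova), (Ola, 20, Lee, Echo), (Ola, 20, Tai, Argo), (Ola, 20, Tai, Orion), (Ola, 34, Jo, Nova), (Ola, 34, Lee, Echo), (Ola, 34, Tai, Argo), (Ola, 34, Tai, Orion), (Ola, 38, Jo, Nova), (Ola, 38, Lee, Echo), (Ola, 38, Tai, Argo), (Ola, 38, Tai, Orion), (Ola, 8, Jo, Nova), (Ola, 8, Lee, Echo), (Ola, 8, Tai, Argo), (Ola, 8, Tai, Orion)}.
σ[sid ≤ 11]: keep tuples satisfying sid ≤ 11 → {(Ada, 11, Sam, Argo), (Ada, 7, Sam, Argo), (Dee, 2, Bo, Echo), (Ola, 8, Jo, Nova), (Ola, 8, Lee, Echo), (Ola, 8, Tai, Argo), (Ola, 8, Tai, Orion)}
Projecting to aname, sname (2 duplicate(s) eliminated): {(Bo, Dee), (Jo, Ola), (Lee, Ola), (Sam, Ada), (Tai, Ola)}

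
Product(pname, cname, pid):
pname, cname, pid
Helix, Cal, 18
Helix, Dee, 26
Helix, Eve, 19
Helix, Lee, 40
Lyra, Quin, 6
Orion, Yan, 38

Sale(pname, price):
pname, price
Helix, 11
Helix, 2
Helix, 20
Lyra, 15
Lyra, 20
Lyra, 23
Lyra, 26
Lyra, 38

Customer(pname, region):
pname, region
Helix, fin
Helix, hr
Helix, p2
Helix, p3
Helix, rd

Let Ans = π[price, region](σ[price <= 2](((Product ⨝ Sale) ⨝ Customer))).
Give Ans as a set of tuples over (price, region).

{(2, fin), (2, hr), (2, p2), (2, p3), (2, rd)}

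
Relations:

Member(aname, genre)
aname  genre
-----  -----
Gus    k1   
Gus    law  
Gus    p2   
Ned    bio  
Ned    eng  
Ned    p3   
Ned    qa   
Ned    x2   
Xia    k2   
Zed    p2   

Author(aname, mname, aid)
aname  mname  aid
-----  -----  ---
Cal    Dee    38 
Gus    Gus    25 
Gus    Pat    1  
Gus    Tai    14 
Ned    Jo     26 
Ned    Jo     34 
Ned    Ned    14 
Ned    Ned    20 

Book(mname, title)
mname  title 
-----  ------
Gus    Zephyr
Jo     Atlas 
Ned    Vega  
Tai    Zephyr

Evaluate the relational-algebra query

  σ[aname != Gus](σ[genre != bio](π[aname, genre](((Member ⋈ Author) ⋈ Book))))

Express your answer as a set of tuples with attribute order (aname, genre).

{(Ned, eng), (Ned, p3), (Ned, qa), (Ned, x2)}

Joining Member and Author on aname yields {(Gus, k1, Gus, 25), (Gus, k1, Pat, 1), (Gus, k1, Tai, 14), (Gus, law, Gus, 25), (Gus, law, Pat, 1), (Gus, law, Tai, 14), (Gus, p2, Gus, 25), (Gus, p2, Pat, 1), (Gus, p2, Tai, 14), (Ned, bio, Jo, 26), (Ned, bio, Jo, 34), (Ned, bio, Ned, 14), (Ned, bio, Ned, 20), (Ned, eng, Jo, 26), (Ned, eng, Jo, 34), (Ned, eng, Ned, 14), (Ned, eng, Ned, 20), (Ned, p3, Jo, 26), (Ned, p3, Jo, 34), (Ned, p3, Ned, 14), (Ned, p3, Ned, 20), (Ned, qa, Jo, 26), (Ned, qa, Jo, 34), (Ned, qa, Ned, 14), (Ned, qa, Ned, 20), (Ned, x2, Jo, 26), (Ned, x2, Jo, 34), (Ned, x2, Ned, 14), (Ned, x2, Ned, 20)}.
Joining (Member ⋈ Author) and Book on mname yields {(Gus, k1, Gus, 25, Zephyr), (Gus, k1, Tai, 14, Zephyr), (Gus, law, Gus, 25, Zephyr), (Gus, law, Tai, 14, Zephyr), (Gus, p2, Gus, 25, Zephyr), (Gus, p2, Tai, 14, Zephyr), (Ned, bio, Jo, 26, Atlas), (Ned, bio, Jo, 34, Atlas), (Ned, bio, Ned, 14, Vega), (Ned, bio, Ned, 20, Vega), (Ned, eng, Jo, 26, Atlas), (Ned, eng, Jo, 34, Atlas), (Ned, eng, Ned, 14, Vega), (Ned, eng, Ned, 20, Vega), (Ned, p3, Jo, 26, Atlas), (Ned, p3, Jo, 34, Atlas), (Ned, p3, Ned, 14, Vega), (Ned, p3, Ned, 20, Vega), (Ned, qa, Jo, 26, Atlas), (Ned, qa, Jo, 34, Atlas), (Ned, qa, Ned, 14, Vega), (Ned, qa, Ned, 20, Vega), (Ned, x2, Jo, 26, Atlas), (Ned, x2, Jo, 34, Atlas), (Ned, x2, Ned, 14, Vega), (Ned, x2, Ned, 20, Vega)}.
π_{aname, genre} gives {(Gus, k1), (Gus, law), (Gus, p2), (Ned, bio), (Ned, eng), (Ned, p3), (Ned, qa), (Ned, x2)} (18 duplicate(s) eliminated).
Filtering on genre != bio leaves {(Gus, k1), (Gus, law), (Gus, p2), (Ned, eng), (Ned, p3), (Ned, qa), (Ned, x2)}.
Filtering on aname != Gus leaves {(Ned, eng), (Ned, p3), (Ned, qa), (Ned, x2)}.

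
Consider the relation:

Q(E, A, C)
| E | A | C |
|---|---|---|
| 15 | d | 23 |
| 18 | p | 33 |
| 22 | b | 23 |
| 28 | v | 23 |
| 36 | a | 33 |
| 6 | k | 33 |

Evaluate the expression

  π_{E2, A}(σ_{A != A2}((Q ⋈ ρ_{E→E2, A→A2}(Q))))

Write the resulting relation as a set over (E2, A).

ρ[E→E2, A→A2]: schema becomes (E2, A2, C); tuples unchanged.
Natural join on C: {(15, d, 23, 15, d), (15, d, 23, 22, b), (15, d, 23, 28, v), (18, p, 33, 18, p), (18, p, 33, 36, a), (18, p, 33, 6, k), (22, b, 23, 15, d), (22, b, 23, 22, b), (22, b, 23, 28, v), (28, v, 23, 15, d), (28, v, 23, 22, b), (28, v, 23, 28, v), (36, a, 33, 18, p), (36, a, 33, 36, a), (36, a, 33, 6, k), (6, k, 33, 18, p), (6, k, 33, 36, a), (6, k, 33, 6, k)}
Apply σ_{A != A2}; surviving tuples: {(15, d, 23, 22, b), (15, d, 23, 28, v), (18, p, 33, 36, a), (18, p, 33, 6, k), (22, b, 23, 15, d), (22, b, 23, 28, v), (28, v, 23, 15, d), (28, v, 23, 22, b), (36, a, 33, 18, p), (36, a, 33, 6, k), (6, k, 33, 18, p), (6, k, 33, 36, a)}
Keep only column(s) E2, A: {(15, b), (15, v), (18, a), (18, k), (22, d), (22, v), (28, b), (28, d), (36, k), (36, p), (6, a), (6, p)}

{(15, b), (15, v), (18, a), (18, k), (22, d), (22, v), (28, b), (28, d), (36, k), (36, p), (6, a), (6, p)}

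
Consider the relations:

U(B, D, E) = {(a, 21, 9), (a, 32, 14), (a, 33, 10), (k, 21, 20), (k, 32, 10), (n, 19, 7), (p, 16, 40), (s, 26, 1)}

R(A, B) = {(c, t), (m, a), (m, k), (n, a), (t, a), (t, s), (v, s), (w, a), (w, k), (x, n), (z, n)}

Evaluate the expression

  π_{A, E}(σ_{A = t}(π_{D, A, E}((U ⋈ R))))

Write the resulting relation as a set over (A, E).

{(t, 1), (t, 10), (t, 14), (t, 9)}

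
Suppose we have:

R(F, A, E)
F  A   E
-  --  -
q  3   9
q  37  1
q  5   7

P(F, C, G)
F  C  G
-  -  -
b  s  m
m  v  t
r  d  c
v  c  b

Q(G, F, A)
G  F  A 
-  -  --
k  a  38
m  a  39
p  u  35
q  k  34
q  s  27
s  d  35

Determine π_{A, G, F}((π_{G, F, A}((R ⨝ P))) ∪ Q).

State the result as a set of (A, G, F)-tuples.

R ⋈ P (natural join on F): {}
Keep only column(s) G, F, A: {}
Set union of the two operands is {(k, a, 38), (m, a, 39), (p, u, 35), (q, k, 34), (q, s, 27), (s, d, 35)}.
Keep only column(s) A, G, F: {(27, q, s), (34, q, k), (35, p, u), (35, s, d), (38, k, a), (39, m, a)}

{(27, q, s), (34, q, k), (35, p, u), (35, s, d), (38, k, a), (39, m, a)}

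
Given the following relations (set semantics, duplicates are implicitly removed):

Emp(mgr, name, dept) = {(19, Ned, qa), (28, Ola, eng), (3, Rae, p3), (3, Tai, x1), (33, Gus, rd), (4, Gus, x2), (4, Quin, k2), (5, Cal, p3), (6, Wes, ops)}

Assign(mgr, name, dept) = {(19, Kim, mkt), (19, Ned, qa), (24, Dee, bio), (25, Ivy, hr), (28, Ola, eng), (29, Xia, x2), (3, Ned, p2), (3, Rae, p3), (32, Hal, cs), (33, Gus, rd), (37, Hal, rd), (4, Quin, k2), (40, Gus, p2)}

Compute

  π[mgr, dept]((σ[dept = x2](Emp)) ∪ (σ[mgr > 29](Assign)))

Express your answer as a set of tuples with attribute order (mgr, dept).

Filtering on dept = x2 leaves {(4, Gus, x2)}.
Filtering on mgr > 29 leaves {(32, Hal, cs), (33, Gus, rd), (37, Hal, rd), (40, Gus, p2)}.
Union: {(4, Gus, x2)} with {(32, Hal, cs), (33, Gus, rd), (37, Hal, rd), (40, Gus, p2)} → {(32, Hal, cs), (33, Gus, rd), (37, Hal, rd), (4, Gus, x2), (40, Gus, p2)}
Projecting to mgr, dept: {(32, cs), (33, rd), (37, rd), (4, x2), (40, p2)}

{(32, cs), (33, rd), (37, rd), (4, x2), (40, p2)}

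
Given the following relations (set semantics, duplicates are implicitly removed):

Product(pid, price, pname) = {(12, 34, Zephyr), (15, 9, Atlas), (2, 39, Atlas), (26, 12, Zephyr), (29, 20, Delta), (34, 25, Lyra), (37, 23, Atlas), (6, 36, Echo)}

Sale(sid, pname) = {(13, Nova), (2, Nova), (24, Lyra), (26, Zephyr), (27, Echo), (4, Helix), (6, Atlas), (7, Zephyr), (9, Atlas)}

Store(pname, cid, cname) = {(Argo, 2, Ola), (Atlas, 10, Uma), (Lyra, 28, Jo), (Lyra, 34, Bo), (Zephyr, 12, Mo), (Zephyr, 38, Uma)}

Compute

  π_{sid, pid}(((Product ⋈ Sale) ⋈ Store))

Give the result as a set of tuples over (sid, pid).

Natural join on pname: {(12, 34, Zephyr, 26), (12, 34, Zephyr, 7), (15, 9, Atlas, 6), (15, 9, Atlas, 9), (2, 39, Atlas, 6), (2, 39, Atlas, 9), (26, 12, Zephyr, 26), (26, 12, Zephyr, 7), (34, 25, Lyra, 24), (37, 23, Atlas, 6), (37, 23, Atlas, 9), (6, 36, Echo, 27)}
Natural join on pname: {(12, 34, Zephyr, 26, 12, Mo), (12, 34, Zephyr, 26, 38, Uma), (12, 34, Zephyr, 7, 12, Mo), (12, 34, Zephyr, 7, 38, Uma), (15, 9, Atlas, 6, 10, Uma), (15, 9, Atlas, 9, 10, Uma), (2, 39, Atlas, 6, 10, Uma), (2, 39, Atlas, 9, 10, Uma), (26, 12, Zephyr, 26, 12, Mo), (26, 12, Zephyr, 26, 38, Uma), (26, 12, Zephyr, 7, 12, Mo), (26, 12, Zephyr, 7, 38, Uma), (34, 25, Lyra, 24, 28, Jo), (34, 25, Lyra, 24, 34, Bo), (37, 23, Atlas, 6, 10, Uma), (37, 23, Atlas, 9, 10, Uma)}
Projecting to sid, pid (5 duplicate(s) eliminated): {(24, 34), (26, 12), (26, 26), (6, 15), (6, 2), (6, 37), (7, 12), (7, 26), (9, 15), (9, 2), (9, 37)}

{(24, 34), (26, 12), (26, 26), (6, 15), (6, 2), (6, 37), (7, 12), (7, 26), (9, 15), (9, 2), (9, 37)}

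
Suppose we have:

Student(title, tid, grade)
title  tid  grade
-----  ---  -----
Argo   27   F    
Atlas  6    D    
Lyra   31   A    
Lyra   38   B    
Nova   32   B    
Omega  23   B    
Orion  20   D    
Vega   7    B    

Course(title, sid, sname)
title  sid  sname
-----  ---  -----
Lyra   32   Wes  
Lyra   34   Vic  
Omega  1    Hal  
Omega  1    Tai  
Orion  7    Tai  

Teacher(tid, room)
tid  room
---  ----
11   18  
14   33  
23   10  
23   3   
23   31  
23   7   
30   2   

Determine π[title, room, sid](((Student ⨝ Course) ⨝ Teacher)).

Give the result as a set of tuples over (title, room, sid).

Student ⋈ Course (natural join on title): {(Lyra, 31, A, 32, Wes), (Lyra, 31, A, 34, Vic), (Lyra, 38, B, 32, Wes), (Lyra, 38, B, 34, Vic), (Omega, 23, B, 1, Hal), (Omega, 23, B, 1, Tai), (Orion, 20, D, 7, Tai)}
(Student ⨝ Course) ⋈ Teacher (natural join on tid): {(Omega, 23, B, 1, Hal, 10), (Omega, 23, B, 1, Hal, 3), (Omega, 23, B, 1, Hal, 31), (Omega, 23, B, 1, Hal, 7), (Omega, 23, B, 1, Tai, 10), (Omega, 23, B, 1, Tai, 3), (Omega, 23, B, 1, Tai, 31), (Omega, 23, B, 1, Tai, 7)}
π[title, room, sid]: project onto (title, room, sid) (4 duplicate(s) eliminated) → {(Omega, 10, 1), (Omega, 3, 1), (Omega, 31, 1), (Omega, 7, 1)}

{(Omega, 10, 1), (Omega, 3, 1), (Omega, 31, 1), (Omega, 7, 1)}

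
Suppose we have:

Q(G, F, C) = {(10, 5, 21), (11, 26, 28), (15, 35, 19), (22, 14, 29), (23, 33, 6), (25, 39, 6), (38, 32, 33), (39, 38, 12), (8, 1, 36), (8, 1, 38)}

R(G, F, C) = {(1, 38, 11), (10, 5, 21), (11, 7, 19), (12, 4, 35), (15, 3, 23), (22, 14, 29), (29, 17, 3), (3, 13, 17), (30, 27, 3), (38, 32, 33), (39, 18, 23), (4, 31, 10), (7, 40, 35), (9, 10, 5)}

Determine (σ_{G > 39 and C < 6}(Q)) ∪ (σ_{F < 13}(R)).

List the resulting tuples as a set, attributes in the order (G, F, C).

Selection G > 39 and C < 6: {}
Selection F < 13: {(10, 5, 21), (11, 7, 19), (12, 4, 35), (15, 3, 23), (9, 10, 5)}
Union: {} with {(10, 5, 21), (11, 7, 19), (12, 4, 35), (15, 3, 23), (9, 10, 5)} → {(10, 5, 21), (11, 7, 19), (12, 4, 35), (15, 3, 23), (9, 10, 5)}

{(10, 5, 21), (11, 7, 19), (12, 4, 35), (15, 3, 23), (9, 10, 5)}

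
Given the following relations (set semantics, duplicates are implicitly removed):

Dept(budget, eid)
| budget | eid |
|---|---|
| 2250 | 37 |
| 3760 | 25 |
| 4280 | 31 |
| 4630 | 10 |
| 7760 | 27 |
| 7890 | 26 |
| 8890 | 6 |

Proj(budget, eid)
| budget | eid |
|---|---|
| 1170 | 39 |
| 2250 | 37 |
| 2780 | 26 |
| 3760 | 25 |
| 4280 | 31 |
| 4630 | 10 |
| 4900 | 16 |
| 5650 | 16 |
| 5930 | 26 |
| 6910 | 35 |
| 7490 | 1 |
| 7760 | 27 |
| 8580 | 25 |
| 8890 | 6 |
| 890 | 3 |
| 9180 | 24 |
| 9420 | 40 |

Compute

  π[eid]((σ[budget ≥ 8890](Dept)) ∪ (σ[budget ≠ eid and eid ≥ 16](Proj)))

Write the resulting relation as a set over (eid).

Filtering on budget ≥ 8890 leaves {(8890, 6)}.
Filtering on budget ≠ eid and eid ≥ 16 leaves {(1170, 39), (2250, 37), (2780, 26), (3760, 25), (4280, 31), (4900, 16), (5650, 16), (5930, 26), (6910, 35), (7760, 27), (8580, 25), (9180, 24), (9420, 40)}.
Set union of the two operands is {(1170, 39), (2250, 37), (2780, 26), (3760, 25), (4280, 31), (4900, 16), (5650, 16), (5930, 26), (6910, 35), (7760, 27), (8580, 25), (8890, 6), (9180, 24), (9420, 40)}.
Keep only column(s) eid (3 duplicate(s) eliminated): {16, 24, 25, 26, 27, 31, 35, 37, 39, 40, 6}

{16, 24, 25, 26, 27, 31, 35, 37, 39, 40, 6}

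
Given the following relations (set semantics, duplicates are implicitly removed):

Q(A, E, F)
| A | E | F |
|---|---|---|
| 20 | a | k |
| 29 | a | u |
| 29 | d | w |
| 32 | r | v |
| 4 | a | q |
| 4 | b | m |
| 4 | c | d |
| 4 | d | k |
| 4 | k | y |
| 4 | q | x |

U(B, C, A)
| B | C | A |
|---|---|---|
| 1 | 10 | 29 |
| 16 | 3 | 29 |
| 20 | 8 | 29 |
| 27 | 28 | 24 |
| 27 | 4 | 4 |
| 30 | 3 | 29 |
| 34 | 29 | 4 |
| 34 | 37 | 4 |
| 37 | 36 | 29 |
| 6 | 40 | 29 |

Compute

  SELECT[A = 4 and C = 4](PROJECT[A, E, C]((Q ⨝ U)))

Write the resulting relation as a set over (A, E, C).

Q ⋈ U (natural join on A): {(29, a, u, 1, 10), (29, a, u, 16, 3), (29, a, u, 20, 8), (29, a, u, 30, 3), (29, a, u, 37, 36), (29, a, u, 6, 40), (29, d, w, 1, 10), (29, d, w, 16, 3), (29, d, w, 20, 8), (29, d, w, 30, 3), (29, d, w, 37, 36), (29, d, w, 6, 40), (4, a, q, 27, 4), (4, a, q, 34, 29), (4, a, q, 34, 37), (4, b, m, 27, 4), (4, b, m, 34, 29), (4, b, m, 34, 37), (4, c, d, 27, 4), (4, c, d, 34, 29), (4, c, d, 34, 37), (4, d, k, 27, 4), (4, d, k, 34, 29), (4, d, k, 34, 37), (4, k, y, 27, 4), (4, k, y, 34, 29), (4, k, y, 34, 37), (4, q, x, 27, 4), (4, q, x, 34, 29), (4, q, x, 34, 37)}
π_{A, E, C} gives {(29, a, 10), (29, a, 3), (29, a, 36), (29, a, 40), (29, a, 8), (29, d, 10), (29, d, 3), (29, d, 36), (29, d, 40), (29, d, 8), (4, a, 29), (4, a, 37), (4, a, 4), (4, b, 29), (4, b, 37), (4, b, 4), (4, c, 29), (4, c, 37), (4, c, 4), (4, d, 29), (4, d, 37), (4, d, 4), (4, k, 29), (4, k, 37), (4, k, 4), (4, q, 29), (4, q, 37), (4, q, 4)} (2 duplicate(s) eliminated).
Apply σ_{A = 4 and C = 4}; surviving tuples: {(4, a, 4), (4, b, 4), (4, c, 4), (4, d, 4), (4, k, 4), (4, q, 4)}

{(4, a, 4), (4, b, 4), (4, c, 4), (4, d, 4), (4, k, 4), (4, q, 4)}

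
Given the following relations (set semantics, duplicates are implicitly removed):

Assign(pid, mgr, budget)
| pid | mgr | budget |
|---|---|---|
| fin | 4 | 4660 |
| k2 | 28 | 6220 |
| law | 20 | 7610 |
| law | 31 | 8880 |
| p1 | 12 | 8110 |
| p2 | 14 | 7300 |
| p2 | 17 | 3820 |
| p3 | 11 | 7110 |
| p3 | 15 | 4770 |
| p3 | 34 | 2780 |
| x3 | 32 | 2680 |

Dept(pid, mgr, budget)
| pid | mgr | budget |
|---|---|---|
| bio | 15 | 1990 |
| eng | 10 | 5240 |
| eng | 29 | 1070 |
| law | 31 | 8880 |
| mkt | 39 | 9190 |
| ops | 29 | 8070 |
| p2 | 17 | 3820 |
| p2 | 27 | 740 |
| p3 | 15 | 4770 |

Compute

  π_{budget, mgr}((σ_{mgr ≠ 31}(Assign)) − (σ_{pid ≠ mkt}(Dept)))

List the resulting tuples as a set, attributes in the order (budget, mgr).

{(2680, 32), (2780, 34), (4660, 4), (6220, 28), (7110, 11), (7300, 14), (7610, 20), (8110, 12)}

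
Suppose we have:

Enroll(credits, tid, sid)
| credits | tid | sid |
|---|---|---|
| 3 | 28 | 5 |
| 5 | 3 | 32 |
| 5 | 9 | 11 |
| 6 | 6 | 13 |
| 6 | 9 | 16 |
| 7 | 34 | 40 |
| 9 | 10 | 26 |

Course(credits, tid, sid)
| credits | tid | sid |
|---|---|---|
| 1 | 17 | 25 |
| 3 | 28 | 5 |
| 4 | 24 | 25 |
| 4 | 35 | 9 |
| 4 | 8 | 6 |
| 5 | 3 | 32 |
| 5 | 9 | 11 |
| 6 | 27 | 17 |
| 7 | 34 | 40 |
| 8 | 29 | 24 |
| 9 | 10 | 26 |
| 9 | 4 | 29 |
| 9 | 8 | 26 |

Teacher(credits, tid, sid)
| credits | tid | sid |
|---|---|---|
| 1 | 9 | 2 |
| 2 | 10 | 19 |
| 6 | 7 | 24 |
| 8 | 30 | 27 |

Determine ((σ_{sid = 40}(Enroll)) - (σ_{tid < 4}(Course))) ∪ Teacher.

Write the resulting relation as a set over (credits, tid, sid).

Apply σ_{sid = 40}; surviving tuples: {(7, 34, 40)}
Apply σ_{tid < 4}; surviving tuples: {(5, 3, 32)}
Set difference of the two operands is {(7, 34, 40)}.
Set union of the two operands is {(1, 9, 2), (2, 10, 19), (6, 7, 24), (7, 34, 40), (8, 30, 27)}.

{(1, 9, 2), (2, 10, 19), (6, 7, 24), (7, 34, 40), (8, 30, 27)}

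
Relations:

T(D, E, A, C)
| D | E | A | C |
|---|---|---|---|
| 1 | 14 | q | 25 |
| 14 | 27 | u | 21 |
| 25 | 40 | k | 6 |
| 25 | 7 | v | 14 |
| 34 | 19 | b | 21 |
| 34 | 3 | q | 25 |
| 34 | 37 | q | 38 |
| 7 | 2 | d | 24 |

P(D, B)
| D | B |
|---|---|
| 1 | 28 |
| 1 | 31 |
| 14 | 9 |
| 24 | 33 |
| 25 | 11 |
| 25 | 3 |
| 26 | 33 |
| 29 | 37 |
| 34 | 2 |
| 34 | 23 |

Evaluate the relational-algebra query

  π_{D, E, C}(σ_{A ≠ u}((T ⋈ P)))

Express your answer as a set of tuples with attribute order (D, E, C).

Natural join on D: {(1, 14, q, 25, 28), (1, 14, q, 25, 31), (14, 27, u, 21, 9), (25, 40, k, 6, 11), (25, 40, k, 6, 3), (25, 7, v, 14, 11), (25, 7, v, 14, 3), (34, 19, b, 21, 2), (34, 19, b, 21, 23), (34, 3, q, 25, 2), (34, 3, q, 25, 23), (34, 37, q, 38, 2), (34, 37, q, 38, 23)}
Apply σ_{A ≠ u}; surviving tuples: {(1, 14, q, 25, 28), (1, 14, q, 25, 31), (25, 40, k, 6, 11), (25, 40, k, 6, 3), (25, 7, v, 14, 11), (25, 7, v, 14, 3), (34, 19, b, 21, 2), (34, 19, b, 21, 23), (34, 3, q, 25, 2), (34, 3, q, 25, 23), (34, 37, q, 38, 2), (34, 37, q, 38, 23)}
Keep only column(s) D, E, C (6 duplicate(s) eliminated): {(1, 14, 25), (25, 40, 6), (25, 7, 14), (34, 19, 21), (34, 3, 25), (34, 37, 38)}

{(1, 14, 25), (25, 40, 6), (25, 7, 14), (34, 19, 21), (34, 3, 25), (34, 37, 38)}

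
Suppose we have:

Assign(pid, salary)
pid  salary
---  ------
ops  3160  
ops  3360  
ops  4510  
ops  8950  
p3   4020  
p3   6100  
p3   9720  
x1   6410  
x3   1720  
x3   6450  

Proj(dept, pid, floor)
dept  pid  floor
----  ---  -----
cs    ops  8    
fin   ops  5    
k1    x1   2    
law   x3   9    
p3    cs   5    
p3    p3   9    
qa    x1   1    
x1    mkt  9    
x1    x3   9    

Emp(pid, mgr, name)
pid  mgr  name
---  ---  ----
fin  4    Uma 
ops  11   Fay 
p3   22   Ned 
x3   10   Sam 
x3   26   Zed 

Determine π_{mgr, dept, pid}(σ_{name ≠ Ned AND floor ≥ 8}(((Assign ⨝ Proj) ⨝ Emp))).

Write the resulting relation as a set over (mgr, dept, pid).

{(10, law, x3), (10, x1, x3), (11, cs, ops), (26, law, x3), (26, x1, x3)}

Natural join on pid: {(ops, 3160, cs, 8), (ops, 3160, fin, 5), (ops, 3360, cs, 8), (ops, 3360, fin, 5), (ops, 4510, cs, 8), (ops, 4510, fin, 5), (ops, 8950, cs, 8), (ops, 8950, fin, 5), (p3, 4020, p3, 9), (p3, 6100, p3, 9), (p3, 9720, p3, 9), (x1, 6410, k1, 2), (x1, 6410, qa, 1), (x3, 1720, law, 9), (x3, 1720, x1, 9), (x3, 6450, law, 9), (x3, 6450, x1, 9)}
Natural join on pid: {(ops, 3160, cs, 8, 11, Fay), (ops, 3160, fin, 5, 11, Fay), (ops, 3360, cs, 8, 11, Fay), (ops, 3360, fin, 5, 11, Fay), (ops, 4510, cs, 8, 11, Fay), (ops, 4510, fin, 5, 11, Fay), (ops, 8950, cs, 8, 11, Fay), (ops, 8950, fin, 5, 11, Fay), (p3, 4020, p3, 9, 22, Ned), (p3, 6100, p3, 9, 22, Ned), (p3, 9720, p3, 9, 22, Ned), (x3, 1720, law, 9, 10, Sam), (x3, 1720, law, 9, 26, Zed), (x3, 1720, x1, 9, 10, Sam), (x3, 1720, x1, 9, 26, Zed), (x3, 6450, law, 9, 10, Sam), (x3, 6450, law, 9, 26, Zed), (x3, 6450, x1, 9, 10, Sam), (x3, 6450, x1, 9, 26, Zed)}
Selection name ≠ Ned AND floor ≥ 8: {(ops, 3160, cs, 8, 11, Fay), (ops, 3360, cs, 8, 11, Fay), (ops, 4510, cs, 8, 11, Fay), (ops, 8950, cs, 8, 11, Fay), (x3, 1720, law, 9, 10, Sam), (x3, 1720, law, 9, 26, Zed), (x3, 1720, x1, 9, 10, Sam), (x3, 1720, x1, 9, 26, Zed), (x3, 6450, law, 9, 10, Sam), (x3, 6450, law, 9, 26, Zed), (x3, 6450, x1, 9, 10, Sam), (x3, 6450, x1, 9, 26, Zed)}
Projecting to mgr, dept, pid (7 duplicate(s) eliminated): {(10, law, x3), (10, x1, x3), (11, cs, ops), (26, law, x3), (26, x1, x3)}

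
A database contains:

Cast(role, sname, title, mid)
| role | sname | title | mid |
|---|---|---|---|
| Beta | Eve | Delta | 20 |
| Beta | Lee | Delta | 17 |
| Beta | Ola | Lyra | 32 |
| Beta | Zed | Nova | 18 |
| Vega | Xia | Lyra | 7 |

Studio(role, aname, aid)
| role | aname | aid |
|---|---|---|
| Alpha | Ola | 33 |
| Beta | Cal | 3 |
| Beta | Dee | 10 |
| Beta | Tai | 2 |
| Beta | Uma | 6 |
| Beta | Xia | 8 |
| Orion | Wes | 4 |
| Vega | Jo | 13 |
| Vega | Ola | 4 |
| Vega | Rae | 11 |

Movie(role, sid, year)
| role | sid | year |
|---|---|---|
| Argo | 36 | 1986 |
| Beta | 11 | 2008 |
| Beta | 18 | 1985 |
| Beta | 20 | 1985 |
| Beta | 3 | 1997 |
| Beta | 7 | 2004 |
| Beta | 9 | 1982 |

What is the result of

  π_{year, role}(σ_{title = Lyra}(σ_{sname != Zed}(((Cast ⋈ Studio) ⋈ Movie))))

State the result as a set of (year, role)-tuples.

{(1982, Beta), (1985, Beta), (1997, Beta), (2004, Beta), (2008, Beta)}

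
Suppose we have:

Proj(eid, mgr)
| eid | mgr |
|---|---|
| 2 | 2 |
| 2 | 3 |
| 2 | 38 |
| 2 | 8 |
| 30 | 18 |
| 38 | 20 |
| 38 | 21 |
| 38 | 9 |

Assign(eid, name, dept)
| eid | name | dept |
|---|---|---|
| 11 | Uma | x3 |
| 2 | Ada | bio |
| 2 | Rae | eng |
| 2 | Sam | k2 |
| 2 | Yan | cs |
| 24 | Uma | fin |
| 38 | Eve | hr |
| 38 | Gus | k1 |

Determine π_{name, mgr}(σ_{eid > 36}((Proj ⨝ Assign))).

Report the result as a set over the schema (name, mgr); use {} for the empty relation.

{(Eve, 20), (Eve, 21), (Eve, 9), (Gus, 20), (Gus, 21), (Gus, 9)}

Joining Proj and Assign on eid yields {(2, 2, Ada, bio), (2, 2, Rae, eng), (2, 2, Sam, k2), (2, 2, Yan, cs), (2, 3, Ada, bio), (2, 3, Rae, eng), (2, 3, Sam, k2), (2, 3, Yan, cs), (2, 38, Ada, bio), (2, 38, Rae, eng), (2, 38, Sam, k2), (2, 38, Yan, cs), (2, 8, Ada, bio), (2, 8, Rae, eng), (2, 8, Sam, k2), (2, 8, Yan, cs), (38, 20, Eve, hr), (38, 20, Gus, k1), (38, 21, Eve, hr), (38, 21, Gus, k1), (38, 9, Eve, hr), (38, 9, Gus, k1)}.
Apply σ_{eid > 36}; surviving tuples: {(38, 20, Eve, hr), (38, 20, Gus, k1), (38, 21, Eve, hr), (38, 21, Gus, k1), (38, 9, Eve, hr), (38, 9, Gus, k1)}
Projecting to name, mgr: {(Eve, 20), (Eve, 21), (Eve, 9), (Gus, 20), (Gus, 21), (Gus, 9)}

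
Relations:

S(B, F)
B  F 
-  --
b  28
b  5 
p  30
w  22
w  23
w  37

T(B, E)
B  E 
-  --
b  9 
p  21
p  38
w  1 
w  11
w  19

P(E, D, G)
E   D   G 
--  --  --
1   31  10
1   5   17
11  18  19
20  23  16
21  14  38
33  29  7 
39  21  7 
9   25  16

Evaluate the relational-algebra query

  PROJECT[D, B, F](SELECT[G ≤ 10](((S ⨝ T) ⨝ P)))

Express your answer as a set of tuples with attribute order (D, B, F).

{(31, w, 22), (31, w, 23), (31, w, 37)}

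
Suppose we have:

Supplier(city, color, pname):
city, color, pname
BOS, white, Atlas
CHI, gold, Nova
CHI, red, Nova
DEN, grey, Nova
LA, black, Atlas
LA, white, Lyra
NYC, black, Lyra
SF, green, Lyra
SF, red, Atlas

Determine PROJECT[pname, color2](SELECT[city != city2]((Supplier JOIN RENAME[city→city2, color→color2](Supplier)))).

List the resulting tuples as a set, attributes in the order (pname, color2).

{(Atlas, black), (Atlas, red), (Atlas, white), (Lyra, black), (Lyra, green), (Lyra, white), (Nova, gold), (Nova, grey), (Nova, red)}

ρ[city→city2, color→color2]: schema becomes (city2, color2, pname); tuples unchanged.
Natural join on pname: {(BOS, white, Atlas, BOS, white), (BOS, white, Atlas, LA, black), (BOS, white, Atlas, SF, red), (CHI, gold, Nova, CHI, gold), (CHI, gold, Nova, CHI, red), (CHI, gold, Nova, DEN, grey), (CHI, red, Nova, CHI, gold), (CHI, red, Nova, CHI, red), (CHI, red, Nova, DEN, grey), (DEN, grey, Nova, CHI, gold), (DEN, grey, Nova, CHI, red), (DEN, grey, Nova, DEN, grey), (LA, black, Atlas, BOS, white), (LA, black, Atlas, LA, black), (LA, black, Atlas, SF, red), (LA, white, Lyra, LA, white), (LA, white, Lyra, NYC, black), (LA, white, Lyra, SF, green), (NYC, black, Lyra, LA, white), (NYC, black, Lyra, NYC, black), (NYC, black, Lyra, SF, green), (SF, green, Lyra, LA, white), (SF, green, Lyra, NYC, black), (SF, green, Lyra, SF, green), (SF, red, Atlas, BOS, white), (SF, red, Atlas, LA, black), (SF, red, Atlas, SF, red)}
Filtering on city != city2 leaves {(BOS, white, Atlas, LA, black), (BOS, white, Atlas, SF, red), (CHI, gold, Nova, DEN, grey), (CHI, red, Nova, DEN, grey), (DEN, grey, Nova, CHI, gold), (DEN, grey, Nova, CHI, red), (LA, black, Atlas, BOS, white), (LA, black, Atlas, SF, red), (LA, white, Lyra, NYC, black), (LA, white, Lyra, SF, green), (NYC, black, Lyra, LA, white), (NYC, black, Lyra, SF, green), (SF, green, Lyra, LA, white), (SF, green, Lyra, NYC, black), (SF, red, Atlas, BOS, white), (SF, red, Atlas, LA, black)}.
Projecting to pname, color2 (7 duplicate(s) eliminated): {(Atlas, black), (Atlas, red), (Atlas, white), (Lyra, black), (Lyra, green), (Lyra, white), (Nova, gold), (Nova, grey), (Nova, red)}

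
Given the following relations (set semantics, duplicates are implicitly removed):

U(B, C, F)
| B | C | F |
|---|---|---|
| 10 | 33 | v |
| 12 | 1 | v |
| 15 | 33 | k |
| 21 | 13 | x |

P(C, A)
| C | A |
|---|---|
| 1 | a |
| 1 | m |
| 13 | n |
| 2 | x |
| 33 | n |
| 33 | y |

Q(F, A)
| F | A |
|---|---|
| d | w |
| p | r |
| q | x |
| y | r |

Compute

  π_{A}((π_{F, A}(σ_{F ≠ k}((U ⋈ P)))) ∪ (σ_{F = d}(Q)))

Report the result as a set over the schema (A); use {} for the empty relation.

{a, m, n, w, y}

Joining U and P on C yields {(10, 33, v, n), (10, 33, v, y), (12, 1, v, a), (12, 1, v, m), (15, 33, k, n), (15, 33, k, y), (21, 13, x, n)}.
Filtering on F ≠ k leaves {(10, 33, v, n), (10, 33, v, y), (12, 1, v, a), (12, 1, v, m), (21, 13, x, n)}.
Keep only column(s) F, A: {(v, a), (v, m), (v, n), (v, y), (x, n)}
Filtering on F = d leaves {(d, w)}.
Union: {(v, a), (v, m), (v, n), (v, y), (x, n)} with {(d, w)} → {(d, w), (v, a), (v, m), (v, n), (v, y), (x, n)}
Keep only column(s) A (1 duplicate(s) eliminated): {a, m, n, w, y}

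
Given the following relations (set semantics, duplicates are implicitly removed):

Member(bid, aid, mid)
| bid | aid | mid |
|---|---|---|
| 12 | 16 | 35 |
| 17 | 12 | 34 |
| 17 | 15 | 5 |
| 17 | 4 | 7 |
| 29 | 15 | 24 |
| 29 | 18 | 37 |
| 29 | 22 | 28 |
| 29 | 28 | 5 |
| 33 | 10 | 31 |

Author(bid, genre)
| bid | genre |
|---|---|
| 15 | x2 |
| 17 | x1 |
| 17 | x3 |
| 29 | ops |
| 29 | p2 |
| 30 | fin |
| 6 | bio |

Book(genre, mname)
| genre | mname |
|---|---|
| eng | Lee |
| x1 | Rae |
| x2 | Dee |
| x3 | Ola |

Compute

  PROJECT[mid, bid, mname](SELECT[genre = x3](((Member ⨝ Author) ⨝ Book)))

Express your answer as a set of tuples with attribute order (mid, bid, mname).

{(34, 17, Ola), (5, 17, Ola), (7, 17, Ola)}

Member ⋈ Author (natural join on bid): {(17, 12, 34, x1), (17, 12, 34, x3), (17, 15, 5, x1), (17, 15, 5, x3), (17, 4, 7, x1), (17, 4, 7, x3), (29, 15, 24, ops), (29, 15, 24, p2), (29, 18, 37, ops), (29, 18, 37, p2), (29, 22, 28, ops), (29, 22, 28, p2), (29, 28, 5, ops), (29, 28, 5, p2)}
(Member ⨝ Author) ⋈ Book (natural join on genre): {(17, 12, 34, x1, Rae), (17, 12, 34, x3, Ola), (17, 15, 5, x1, Rae), (17, 15, 5, x3, Ola), (17, 4, 7, x1, Rae), (17, 4, 7, x3, Ola)}
σ[genre = x3]: keep tuples satisfying genre = x3 → {(17, 12, 34, x3, Ola), (17, 15, 5, x3, Ola), (17, 4, 7, x3, Ola)}
π[mid, bid, mname]: project onto (mid, bid, mname) → {(34, 17, Ola), (5, 17, Ola), (7, 17, Ola)}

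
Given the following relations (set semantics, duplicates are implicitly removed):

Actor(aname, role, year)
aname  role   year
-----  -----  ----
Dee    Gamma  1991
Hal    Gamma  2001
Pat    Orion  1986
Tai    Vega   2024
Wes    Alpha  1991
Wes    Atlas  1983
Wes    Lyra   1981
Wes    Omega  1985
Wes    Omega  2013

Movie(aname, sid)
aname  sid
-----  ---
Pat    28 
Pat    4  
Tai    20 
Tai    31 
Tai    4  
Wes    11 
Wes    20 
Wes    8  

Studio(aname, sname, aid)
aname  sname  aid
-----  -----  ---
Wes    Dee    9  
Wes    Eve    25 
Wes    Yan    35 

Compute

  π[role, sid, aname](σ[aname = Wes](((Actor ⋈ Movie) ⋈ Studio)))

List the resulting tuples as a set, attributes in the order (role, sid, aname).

Actor ⋈ Movie (natural join on aname): {(Pat, Orion, 1986, 28), (Pat, Orion, 1986, 4), (Tai, Vega, 2024, 20), (Tai, Vega, 2024, 31), (Tai, Vega, 2024, 4), (Wes, Alpha, 1991, 11), (Wes, Alpha, 1991, 20), (Wes, Alpha, 1991, 8), (Wes, Atlas, 1983, 11), (Wes, Atlas, 1983, 20), (Wes, Atlas, 1983, 8), (Wes, Lyra, 1981, 11), (Wes, Lyra, 1981, 20), (Wes, Lyra, 1981, 8), (Wes, Omega, 1985, 11), (Wes, Omega, 1985, 20), (Wes, Omega, 1985, 8), (Wes, Omega, 2013, 11), (Wes, Omega, 2013, 20), (Wes, Omega, 2013, 8)}
(Actor ⋈ Movie) ⋈ Studio (natural join on aname): {(Wes, Alpha, 1991, 11, Dee, 9), (Wes, Alpha, 1991, 11, Eve, 25), (Wes, Alpha, 1991, 11, Yan, 35), (Wes, Alpha, 1991, 20, Dee, 9), (Wes, Alpha, 1991, 20, Eve, 25), (Wes, Alpha, 1991, 20, Yan, 35), (Wes, Alpha, 1991, 8, Dee, 9), (Wes, Alpha, 1991, 8, Eve, 25), (Wes, Alpha, 1991, 8, Yan, 35), (Wes, Atlas, 1983, 11, Dee, 9), (Wes, Atlas, 1983, 11, Eve, 25), (Wes, Atlas, 1983, 11, Yan, 35), (Wes, Atlas, 1983, 20, Dee, 9), (Wes, Atlas, 1983, 20, Eve, 25), (Wes, Atlas, 1983, 20, Yan, 35), (Wes, Atlas, 1983, 8, Dee, 9), (Wes, Atlas, 1983, 8, Eve, 25), (Wes, Atlas, 1983, 8, Yan, 35), (Wes, Lyra, 1981, 11, Dee, 9), (Wes, Lyra, 1981, 11, Eve, 25), (Wes, Lyra, 1981, 11, Yan, 35), (Wes, Lyra, 1981, 20, Dee, 9), (Wes, Lyra, 1981, 20, Eve, 25), (Wes, Lyra, 1981, 20, Yan, 35), (Wes, Lyra, 1981, 8, Dee, 9), (Wes, Lyra, 1981, 8, Eve, 25), (Wes, Lyra, 1981, 8, Yan, 35), (Wes, Omega, 1985, 11, Dee, 9), (Wes, Omega, 1985, 11, Eve, 25), (Wes, Omega, 1985, 11, Yan, 35), (Wes, Omega, 1985, 20, Dee, 9), (Wes, Omega, 1985, 20, Eve, 25), (Wes, Omega, 1985, 20, Yan, 35), (Wes, Omega, 1985, 8, Dee, 9), (Wes, Omega, 1985, 8, Eve, 25), (Wes, Omega, 1985, 8, Yan, 35), (Wes, Omega, 2013, 11, Dee, 9), (Wes, Omega, 2013, 11, Eve, 25), (Wes, Omega, 2013, 11, Yan, 35), (Wes, Omega, 2013, 20, Dee, 9), (Wes, Omega, 2013, 20, Eve, 25), (Wes, Omega, 2013, 20, Yan, 35), (Wes, Omega, 2013, 8, Dee, 9), (Wes, Omega, 2013, 8, Eve, 25), (Wes, Omega, 2013, 8, Yan, 35)}
Selection aname = Wes: {(Wes, Alpha, 1991, 11, Dee, 9), (Wes, Alpha, 1991, 11, Eve, 25), (Wes, Alpha, 1991, 11, Yan, 35), (Wes, Alpha, 1991, 20, Dee, 9), (Wes, Alpha, 1991, 20, Eve, 25), (Wes, Alpha, 1991, 20, Yan, 35), (Wes, Alpha, 1991, 8, Dee, 9), (Wes, Alpha, 1991, 8, Eve, 25), (Wes, Alpha, 1991, 8, Yan, 35), (Wes, Atlas, 1983, 11, Dee, 9), (Wes, Atlas, 1983, 11, Eve, 25), (Wes, Atlas, 1983, 11, Yan, 35), (Wes, Atlas, 1983, 20, Dee, 9), (Wes, Atlas, 1983, 20, Eve, 25), (Wes, Atlas, 1983, 20, Yan, 35), (Wes, Atlas, 1983, 8, Dee, 9), (Wes, Atlas, 1983, 8, Eve, 25), (Wes, Atlas, 1983, 8, Yan, 35), (Wes, Lyra, 1981, 11, Dee, 9), (Wes, Lyra, 1981, 11, Eve, 25), (Wes, Lyra, 1981, 11, Yan, 35), (Wes, Lyra, 1981, 20, Dee, 9), (Wes, Lyra, 1981, 20, Eve, 25), (Wes, Lyra, 1981, 20, Yan, 35), (Wes, Lyra, 1981, 8, Dee, 9), (Wes, Lyra, 1981, 8, Eve, 25), (Wes, Lyra, 1981, 8, Yan, 35), (Wes, Omega, 1985, 11, Dee, 9), (Wes, Omega, 1985, 11, Eve, 25), (Wes, Omega, 1985, 11, Yan, 35), (Wes, Omega, 1985, 20, Dee, 9), (Wes, Omega, 1985, 20, Eve, 25), (Wes, Omega, 1985, 20, Yan, 35), (Wes, Omega, 1985, 8, Dee, 9), (Wes, Omega, 1985, 8, Eve, 25), (Wes, Omega, 1985, 8, Yan, 35), (Wes, Omega, 2013, 11, Dee, 9), (Wes, Omega, 2013, 11, Eve, 25), (Wes, Omega, 2013, 11, Yan, 35), (Wes, Omega, 2013, 20, Dee, 9), (Wes, Omega, 2013, 20, Eve, 25), (Wes, Omega, 2013, 20, Yan, 35), (Wes, Omega, 2013, 8, Dee, 9), (Wes, Omega, 2013, 8, Eve, 25), (Wes, Omega, 2013, 8, Yan, 35)}
π_{role, sid, aname} gives {(Alpha, 11, Wes), (Alpha, 20, Wes), (Alpha, 8, Wes), (Atlas, 11, Wes), (Atlas, 20, Wes), (Atlas, 8, Wes), (Lyra, 11, Wes), (Lyra, 20, Wes), (Lyra, 8, Wes), (Omega, 11, Wes), (Omega, 20, Wes), (Omega, 8, Wes)} (33 duplicate(s) eliminated).

{(Alpha, 11, Wes), (Alpha, 20, Wes), (Alpha, 8, Wes), (Atlas, 11, Wes), (Atlas, 20, Wes), (Atlas, 8, Wes), (Lyra, 11, Wes), (Lyra, 20, Wes), (Lyra, 8, Wes), (Omega, 11, Wes), (Omega, 20, Wes), (Omega, 8, Wes)}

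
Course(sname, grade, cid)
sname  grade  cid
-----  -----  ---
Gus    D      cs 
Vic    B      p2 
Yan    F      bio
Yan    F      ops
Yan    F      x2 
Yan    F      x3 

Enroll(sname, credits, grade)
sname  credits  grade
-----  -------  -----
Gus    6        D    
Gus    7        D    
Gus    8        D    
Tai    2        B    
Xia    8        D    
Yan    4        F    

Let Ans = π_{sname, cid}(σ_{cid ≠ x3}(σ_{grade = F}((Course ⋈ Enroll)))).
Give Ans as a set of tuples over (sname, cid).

{(Yan, bio), (Yan, ops), (Yan, x2)}

Natural join on sname, grade: {(Gus, D, cs, 6), (Gus, D, cs, 7), (Gus, D, cs, 8), (Yan, F, bio, 4), (Yan, F, ops, 4), (Yan, F, x2, 4), (Yan, F, x3, 4)}
σ[grade = F]: keep tuples satisfying grade = F → {(Yan, F, bio, 4), (Yan, F, ops, 4), (Yan, F, x2, 4), (Yan, F, x3, 4)}
σ[cid ≠ x3]: keep tuples satisfying cid ≠ x3 → {(Yan, F, bio, 4), (Yan, F, ops, 4), (Yan, F, x2, 4)}
π_{sname, cid} gives {(Yan, bio), (Yan, ops), (Yan, x2)}.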